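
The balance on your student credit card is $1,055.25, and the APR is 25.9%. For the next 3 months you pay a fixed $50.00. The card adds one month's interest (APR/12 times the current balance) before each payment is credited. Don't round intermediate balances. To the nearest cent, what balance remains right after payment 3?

$971.80

Monthly rate r = 25.9%/12 = 2.15833% = 0.0215833.
Each month: B ← B·(1+r) − $50.00.
Month 1: interest $22.78; balance after payment $1,028.03.
Month 2: interest $22.19; balance after payment $1,000.21.
Month 3: interest $21.59; balance after payment $971.80.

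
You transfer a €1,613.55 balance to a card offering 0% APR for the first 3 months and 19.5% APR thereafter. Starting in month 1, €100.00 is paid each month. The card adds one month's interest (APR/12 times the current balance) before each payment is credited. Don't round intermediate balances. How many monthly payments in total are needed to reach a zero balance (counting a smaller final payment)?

18 months

Promo months 1–3 at r₀ = 0%/12 = 0; months 4+ at r₁ = 19.5%/12 = 0.01625.
After month 3 (no interest yet): B = €1,613.55 − 3·€100.00 = €1,313.55.
Then at r₁ with €100.00/mo: n₂ = −ln(1 − r₁·B/P)/ln(1+r₁) ≈ 14.90 → 15 more payments.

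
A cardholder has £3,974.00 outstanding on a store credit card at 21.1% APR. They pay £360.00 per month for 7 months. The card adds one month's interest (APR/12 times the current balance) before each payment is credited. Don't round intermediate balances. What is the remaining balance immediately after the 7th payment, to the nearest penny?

£1,832.81

Monthly rate r = 21.1%/12 = 1.75833% = 0.0175833.
Each month: B ← B·(1+r) − £360.00.
Month 1: interest £69.88; balance after payment £3,683.88.
Month 2: interest £64.77; balance after payment £3,388.65.
Month 3: interest £59.58; balance after payment £3,088.23.
Month 4: interest £54.30; balance after payment £2,782.54.
Month 5: interest £48.93; balance after payment £2,471.46.
Month 6: interest £43.46; balance after payment £2,154.92.
Month 7: interest £37.89; balance after payment £1,832.81.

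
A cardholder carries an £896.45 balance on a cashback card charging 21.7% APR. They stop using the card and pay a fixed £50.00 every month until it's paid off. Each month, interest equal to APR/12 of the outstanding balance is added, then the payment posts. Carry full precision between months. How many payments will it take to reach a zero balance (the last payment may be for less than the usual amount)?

22 payments

Monthly rate r = 21.7%/12 = 1.80833% = 0.0180833.
Recurrence: B ← B·(1+r) − £50.00.
Month 1: interest £16.21; balance after payment £862.66.
Month 2: interest £15.60; balance after payment £828.26.
Closed form: n = −ln(1 − rB₀/P)/ln(1+r) = −ln(0.67578)/ln(1.01808) ≈ 21.866, so the balance reaches zero during payment 22.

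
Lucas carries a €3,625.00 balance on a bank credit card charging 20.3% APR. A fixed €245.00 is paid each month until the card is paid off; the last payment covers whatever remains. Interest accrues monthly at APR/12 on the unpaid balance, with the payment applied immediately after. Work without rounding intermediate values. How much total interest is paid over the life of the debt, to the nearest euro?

€583

Monthly rate r = 20.3%/12 = 1.69167% = 0.0169167.
Payoff takes n = ⌈−ln(1 − rB₀/P)/ln(1+r)⌉ = ⌈17.173⌉ = 18 payments; the last is €42.66.
Total paid = 17·€245.00 + €42.66 = €4,207.66.
Total interest = total paid − principal = €4,207.66 − €3,625.00 = €582.66.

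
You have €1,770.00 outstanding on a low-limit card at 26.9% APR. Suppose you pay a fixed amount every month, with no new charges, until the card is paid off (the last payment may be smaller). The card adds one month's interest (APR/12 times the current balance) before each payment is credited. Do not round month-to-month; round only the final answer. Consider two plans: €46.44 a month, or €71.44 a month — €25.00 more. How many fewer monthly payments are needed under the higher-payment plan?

Monthly rate r = 26.9%/12 = 2.24167% = 0.0224167.
At €46.44/mo: n = ⌈−ln(1 − rB₀/P)/ln(1+r)⌉ = 87 payments (last €42.41); total interest = total paid − €1,770.00 = €2,266.25.
At €71.44/mo: 37 payments (last €40.42); total interest €842.26.
Payments saved = 87 − 37 = 50.

50 fewer payments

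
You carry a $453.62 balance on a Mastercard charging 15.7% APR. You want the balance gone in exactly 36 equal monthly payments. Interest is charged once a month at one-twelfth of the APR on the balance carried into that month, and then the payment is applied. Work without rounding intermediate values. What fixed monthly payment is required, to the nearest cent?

$15.88

Monthly rate r = 15.7%/12 = 1.30833% = 0.0130833.
Level-payment amortization: P = B₀·r / (1 − (1+r)^(−n)) = 453.62·0.0130833 / (1 − 1.01308^(−36)).
Denominator 1 − (1+r)^(−36) = 0.373712337.
P = 5.93486 / 0.373712337 ≈ 15.88.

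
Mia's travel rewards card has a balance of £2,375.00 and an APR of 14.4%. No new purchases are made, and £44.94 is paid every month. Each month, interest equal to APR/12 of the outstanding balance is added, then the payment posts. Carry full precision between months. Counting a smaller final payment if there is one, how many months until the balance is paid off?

Monthly rate r = 14.4%/12 = 1.2% = 0.012.
Recurrence: B ← B·(1+r) − £44.94.
Month 1: interest £28.50; balance after payment £2,358.56.
Month 2: interest £28.30; balance after payment £2,341.92.
Closed form: n = −ln(1 − rB₀/P)/ln(1+r) = −ln(0.36582)/ln(1.012) ≈ 84.303, so the balance reaches zero during payment 85.

85 payments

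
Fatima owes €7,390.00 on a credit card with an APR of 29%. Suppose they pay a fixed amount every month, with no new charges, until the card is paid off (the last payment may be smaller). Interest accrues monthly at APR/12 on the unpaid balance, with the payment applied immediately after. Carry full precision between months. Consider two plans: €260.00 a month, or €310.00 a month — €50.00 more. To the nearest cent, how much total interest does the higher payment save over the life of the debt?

Monthly rate r = 29%/12 = 2.41667% = 0.0241667.
At €260.00/mo: n = ⌈−ln(1 − rB₀/P)/ln(1+r)⌉ = 49 payments (last €164.03); total interest = total paid − €7,390.00 = €5,254.03.
At €310.00/mo: 36 payments (last €292.14); total interest €3,752.14.
Interest saved = €5,254.03 − €3,752.14 = €1,501.89.

€1,501.89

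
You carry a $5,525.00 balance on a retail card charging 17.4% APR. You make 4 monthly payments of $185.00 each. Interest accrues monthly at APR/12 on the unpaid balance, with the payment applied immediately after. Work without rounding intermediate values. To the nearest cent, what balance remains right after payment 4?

Monthly rate r = 17.4%/12 = 1.45% = 0.0145.
Each month: B ← B·(1+r) − $185.00.
Month 1: interest $80.11; balance after payment $5,420.11.
Month 2: interest $78.59; balance after payment $5,313.70.
Month 3: interest $77.05; balance after payment $5,205.75.
Month 4: interest $75.48; balance after payment $5,096.24.

$5,096.24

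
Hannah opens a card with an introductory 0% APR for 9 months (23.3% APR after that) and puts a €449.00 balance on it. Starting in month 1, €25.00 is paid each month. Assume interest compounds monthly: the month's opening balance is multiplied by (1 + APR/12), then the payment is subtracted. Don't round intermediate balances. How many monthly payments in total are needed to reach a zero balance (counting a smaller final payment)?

Promo months 1–9 at r₀ = 0%/12 = 0; months 10+ at r₁ = 23.3%/12 = 0.0194167.
After month 9 (no interest yet): B = €449.00 − 9·€25.00 = €224.00.
Then at r₁ with €25.00/mo: n₂ = −ln(1 − r₁·B/P)/ln(1+r₁) ≈ 9.94 → 10 more payments.

19 months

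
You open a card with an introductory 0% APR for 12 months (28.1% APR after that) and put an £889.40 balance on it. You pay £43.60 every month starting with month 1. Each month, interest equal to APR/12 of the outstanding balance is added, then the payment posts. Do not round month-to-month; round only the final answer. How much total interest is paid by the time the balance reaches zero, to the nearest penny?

£46.44

Promo months 1–12 at r₀ = 0%/12 = 0; months 13+ at r₁ = 28.1%/12 = 0.0234167.
After month 12 (no interest yet): B = £889.40 − 12·£43.60 = £366.20.
Then at r₁ with £43.60/mo: n₂ = −ln(1 − r₁·B/P)/ln(1+r₁) ≈ 9.46 → 10 more payments.
Total paid = 21·£43.60 + £20.24 = £935.84; interest = £935.84 − £889.40 = £46.44.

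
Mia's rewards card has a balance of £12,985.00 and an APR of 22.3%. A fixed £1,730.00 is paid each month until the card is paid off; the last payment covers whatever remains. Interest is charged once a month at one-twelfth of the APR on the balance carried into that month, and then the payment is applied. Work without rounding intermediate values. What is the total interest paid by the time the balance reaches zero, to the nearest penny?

Monthly rate r = 22.3%/12 = 1.85833% = 0.0185833.
Payoff takes n = ⌈−ln(1 − rB₀/P)/ln(1+r)⌉ = ⌈8.159⌉ = 9 payments; the last is £276.39.
Total paid = 8·£1,730.00 + £276.39 = £14,116.39.
Total interest = total paid − principal = £14,116.39 − £12,985.00 = £1,131.39.

£1,131.39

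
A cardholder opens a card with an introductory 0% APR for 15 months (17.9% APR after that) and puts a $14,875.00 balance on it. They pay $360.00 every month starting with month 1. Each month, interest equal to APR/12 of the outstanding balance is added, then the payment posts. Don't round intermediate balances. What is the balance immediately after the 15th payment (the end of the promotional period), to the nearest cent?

$9,475.00

Promo months 1–15 at r₀ = 0%/12 = 0; months 16+ at r₁ = 17.9%/12 = 0.0149167.
After month 15 (no interest yet): B = $14,875.00 − 15·$360.00 = $9,475.00.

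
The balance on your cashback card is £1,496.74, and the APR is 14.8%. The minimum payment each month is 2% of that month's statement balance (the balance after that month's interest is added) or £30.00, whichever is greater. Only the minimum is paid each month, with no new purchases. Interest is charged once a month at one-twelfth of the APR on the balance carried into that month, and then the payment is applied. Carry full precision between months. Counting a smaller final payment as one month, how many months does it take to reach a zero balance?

78 months

Monthly rate r = 14.8%/12 = 1.23333% = 0.0123333.
While 2% of the post-interest balance exceeds £30.00, each month B ← (B·(1+r))·(1 − 0.02), i.e. B shrinks by the factor (1+r)·0.98 = 0.99209.
This holds for months 1–2. Entering month 3 the balance is £1,473.15; 2% of the post-interest balance is now below £30.00, so the flat £30.00 minimum applies from here.
From month 3 a fixed £30.00 at rate r clears £1,473.15 in 76 more payments. Total: 2 + 76 = 78 months.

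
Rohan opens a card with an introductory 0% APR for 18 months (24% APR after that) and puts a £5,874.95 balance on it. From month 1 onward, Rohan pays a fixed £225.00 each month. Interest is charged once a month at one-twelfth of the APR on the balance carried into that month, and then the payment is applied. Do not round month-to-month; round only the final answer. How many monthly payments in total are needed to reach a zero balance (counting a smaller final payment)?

Promo months 1–18 at r₀ = 0%/12 = 0; months 19+ at r₁ = 24%/12 = 0.02.
After month 18 (no interest yet): B = £5,874.95 − 18·£225.00 = £1,824.95.
Then at r₁ with £225.00/mo: n₂ = −ln(1 − r₁·B/P)/ln(1+r₁) ≈ 8.94 → 9 more payments.

27 months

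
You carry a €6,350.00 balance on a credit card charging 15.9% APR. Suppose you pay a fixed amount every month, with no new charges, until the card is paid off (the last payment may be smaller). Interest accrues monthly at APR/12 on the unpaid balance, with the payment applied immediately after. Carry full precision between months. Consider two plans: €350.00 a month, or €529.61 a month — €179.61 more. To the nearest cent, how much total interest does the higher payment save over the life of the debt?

€349.91

Monthly rate r = 15.9%/12 = 1.325% = 0.01325.
At €350.00/mo: n = ⌈−ln(1 − rB₀/P)/ln(1+r)⌉ = 21 payments (last €311.17); total interest = total paid − €6,350.00 = €961.17.
At €529.61/mo: 14 payments (last €76.33); total interest €611.26.
Interest saved = €961.17 − €611.26 = €349.91.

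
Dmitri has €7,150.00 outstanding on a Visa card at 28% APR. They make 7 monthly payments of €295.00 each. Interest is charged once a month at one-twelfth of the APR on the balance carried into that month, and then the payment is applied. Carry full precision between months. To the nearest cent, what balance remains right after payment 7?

€6,187.53

Monthly rate r = 28%/12 = 2.33333% = 0.0233333.
Each month: B ← B·(1+r) − €295.00.
Month 1: interest €166.83; balance after payment €7,021.83.
Month 2: interest €163.84; balance after payment €6,890.68.
Month 3: interest €160.78; balance after payment €6,756.46.
Month 4: interest €157.65; balance after payment €6,619.11.
Month 5: interest €154.45; balance after payment €6,478.56.
Month 6: interest €151.17; balance after payment €6,334.72.
Month 7: interest €147.81; balance after payment €6,187.53.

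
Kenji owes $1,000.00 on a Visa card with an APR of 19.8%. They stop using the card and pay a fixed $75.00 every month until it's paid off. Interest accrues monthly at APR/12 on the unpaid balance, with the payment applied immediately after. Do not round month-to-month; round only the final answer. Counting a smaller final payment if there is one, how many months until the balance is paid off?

16 payments

Monthly rate r = 19.8%/12 = 1.65% = 0.0165.
Recurrence: B ← B·(1+r) − $75.00.
Month 1: interest $16.50; balance after payment $941.50.
Month 2: interest $15.53; balance after payment $882.03.
Closed form: n = −ln(1 − rB₀/P)/ln(1+r) = −ln(0.78)/ln(1.0165) ≈ 15.182, so the balance reaches zero during payment 16.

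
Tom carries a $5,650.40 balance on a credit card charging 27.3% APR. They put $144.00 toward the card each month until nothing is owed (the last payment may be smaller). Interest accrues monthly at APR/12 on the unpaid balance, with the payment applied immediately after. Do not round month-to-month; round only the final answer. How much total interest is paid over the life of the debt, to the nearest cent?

$8,637.70

Monthly rate r = 27.3%/12 = 2.275% = 0.02275.
Payoff takes n = ⌈−ln(1 − rB₀/P)/ln(1+r)⌉ = ⌈99.221⌉ = 100 payments; the last is $32.10.
Total paid = 99·$144.00 + $32.10 = $14,288.10.
Total interest = total paid − principal = $14,288.10 − $5,650.40 = $8,637.70.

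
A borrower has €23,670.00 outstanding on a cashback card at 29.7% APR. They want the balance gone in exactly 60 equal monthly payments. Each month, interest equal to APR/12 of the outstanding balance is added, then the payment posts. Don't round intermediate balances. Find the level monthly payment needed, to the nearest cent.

€761.45

Monthly rate r = 29.7%/12 = 2.475% = 0.02475.
Level-payment amortization: P = B₀·r / (1 − (1+r)^(−n)) = 23670.00·0.02475 / (1 − 1.02475^(−60)).
Denominator 1 − (1+r)^(−60) = 0.769365443.
P = 585.832 / 0.769365443 ≈ 761.45.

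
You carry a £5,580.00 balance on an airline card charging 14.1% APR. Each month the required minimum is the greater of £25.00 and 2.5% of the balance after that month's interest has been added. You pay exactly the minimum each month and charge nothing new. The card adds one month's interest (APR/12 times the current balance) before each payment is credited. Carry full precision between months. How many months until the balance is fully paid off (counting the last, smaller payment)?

Monthly rate r = 14.1%/12 = 1.175% = 0.01175.
While 2.5% of the post-interest balance exceeds £25.00, each month B ← (B·(1+r))·(1 − 0.025), i.e. B shrinks by the factor (1+r)·0.975 = 0.98646.
This holds for months 1–127. Entering month 128 the balance is £987.46; 2.5% of the post-interest balance is now below £25.00, so the flat £25.00 minimum applies from here.
From month 128 a fixed £25.00 at rate r clears £987.46 in 54 more payments. Total: 127 + 54 = 181 months.

181 months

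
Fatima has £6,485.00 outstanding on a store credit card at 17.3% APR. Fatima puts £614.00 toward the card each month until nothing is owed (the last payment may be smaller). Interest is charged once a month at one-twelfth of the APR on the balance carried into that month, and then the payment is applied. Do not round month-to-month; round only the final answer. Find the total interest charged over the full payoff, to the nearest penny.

Monthly rate r = 17.3%/12 = 1.44167% = 0.0144167.
Payoff takes n = ⌈−ln(1 − rB₀/P)/ln(1+r)⌉ = ⌈11.541⌉ = 12 payments; the last is £333.05.
Total paid = 11·£614.00 + £333.05 = £7,087.05.
Total interest = total paid − principal = £7,087.05 − £6,485.00 = £602.05.

£602.05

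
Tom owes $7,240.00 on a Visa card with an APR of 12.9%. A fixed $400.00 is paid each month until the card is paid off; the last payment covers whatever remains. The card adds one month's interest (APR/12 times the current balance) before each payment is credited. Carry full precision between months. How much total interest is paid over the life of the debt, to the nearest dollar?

Monthly rate r = 12.9%/12 = 1.075% = 0.01075.
Payoff takes n = ⌈−ln(1 − rB₀/P)/ln(1+r)⌉ = ⌈20.237⌉ = 21 payments; the last is $95.13.
Total paid = 20·$400.00 + $95.13 = $8,095.13.
Total interest = total paid − principal = $8,095.13 − $7,240.00 = $855.13.

$855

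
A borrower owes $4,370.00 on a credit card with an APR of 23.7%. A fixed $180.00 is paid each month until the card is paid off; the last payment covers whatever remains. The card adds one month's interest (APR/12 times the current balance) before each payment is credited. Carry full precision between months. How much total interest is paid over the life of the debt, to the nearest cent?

Monthly rate r = 23.7%/12 = 1.975% = 0.01975.
Payoff takes n = ⌈−ln(1 − rB₀/P)/ln(1+r)⌉ = ⌈33.386⌉ = 34 payments; the last is $69.82.
Total paid = 33·$180.00 + $69.82 = $6,009.82.
Total interest = total paid − principal = $6,009.82 − $4,370.00 = $1,639.82.

$1,639.82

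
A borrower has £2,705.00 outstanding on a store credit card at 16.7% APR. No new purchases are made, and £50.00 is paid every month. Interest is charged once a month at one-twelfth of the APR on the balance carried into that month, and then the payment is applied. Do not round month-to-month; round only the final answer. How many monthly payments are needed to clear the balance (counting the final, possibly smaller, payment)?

Monthly rate r = 16.7%/12 = 1.39167% = 0.0139167.
Recurrence: B ← B·(1+r) − £50.00.
Month 1: interest £37.64; balance after payment £2,692.64.
Month 2: interest £37.47; balance after payment £2,680.12.
Closed form: n = −ln(1 − rB₀/P)/ln(1+r) = −ln(0.24711)/ln(1.01392) ≈ 101.147, so the balance reaches zero during payment 102.

102 months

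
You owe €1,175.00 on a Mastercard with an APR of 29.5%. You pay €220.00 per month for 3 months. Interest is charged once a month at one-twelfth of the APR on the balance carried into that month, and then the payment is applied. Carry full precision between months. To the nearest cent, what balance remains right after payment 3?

€587.45

Monthly rate r = 29.5%/12 = 2.45833% = 0.0245833.
Each month: B ← B·(1+r) − €220.00.
Month 1: interest €28.89; balance after payment €983.89.
Month 2: interest €24.19; balance after payment €788.07.
Month 3: interest €19.37; balance after payment €587.45.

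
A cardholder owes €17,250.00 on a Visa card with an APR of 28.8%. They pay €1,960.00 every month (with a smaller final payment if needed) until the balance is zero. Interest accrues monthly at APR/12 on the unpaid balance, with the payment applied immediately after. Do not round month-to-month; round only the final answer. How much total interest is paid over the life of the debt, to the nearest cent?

Monthly rate r = 28.8%/12 = 2.4% = 0.024.
Payoff takes n = ⌈−ln(1 − rB₀/P)/ln(1+r)⌉ = ⌈10.005⌉ = 11 payments; the last is €9.05.
Total paid = 10·€1,960.00 + €9.05 = €19,609.05.
Total interest = total paid − principal = €19,609.05 − €17,250.00 = €2,359.05.

€2,359.05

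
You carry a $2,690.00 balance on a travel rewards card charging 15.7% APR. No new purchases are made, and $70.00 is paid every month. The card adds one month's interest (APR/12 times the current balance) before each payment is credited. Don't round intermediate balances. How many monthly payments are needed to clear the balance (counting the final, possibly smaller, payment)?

54 months

Monthly rate r = 15.7%/12 = 1.30833% = 0.0130833.
Recurrence: B ← B·(1+r) − $70.00.
Month 1: interest $35.19; balance after payment $2,655.19.
Month 2: interest $34.74; balance after payment $2,619.93.
Closed form: n = −ln(1 − rB₀/P)/ln(1+r) = −ln(0.49723)/ln(1.01308) ≈ 53.753, so the balance reaches zero during payment 54.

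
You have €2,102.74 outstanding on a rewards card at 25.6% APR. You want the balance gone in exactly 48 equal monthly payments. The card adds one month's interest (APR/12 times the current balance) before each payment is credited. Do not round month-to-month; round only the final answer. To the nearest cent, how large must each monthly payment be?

Monthly rate r = 25.6%/12 = 2.13333% = 0.0213333.
Level-payment amortization: P = B₀·r / (1 − (1+r)^(−n)) = 2102.74·0.0213333 / (1 − 1.02133^(−48)).
Denominator 1 − (1+r)^(−48) = 0.636955635.
P = 44.8585 / 0.636955635 ≈ 70.43.

€70.43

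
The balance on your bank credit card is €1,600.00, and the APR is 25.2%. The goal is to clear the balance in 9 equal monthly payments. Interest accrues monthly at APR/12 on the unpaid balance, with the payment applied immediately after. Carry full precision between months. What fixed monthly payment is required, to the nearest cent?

€196.96

Monthly rate r = 25.2%/12 = 2.1% = 0.021.
Level-payment amortization: P = B₀·r / (1 − (1+r)^(−n)) = 1600.00·0.021 / (1 − 1.021^(−9)).
Denominator 1 − (1+r)^(−9) = 0.170591807.
P = 33.6 / 0.170591807 ≈ 196.96.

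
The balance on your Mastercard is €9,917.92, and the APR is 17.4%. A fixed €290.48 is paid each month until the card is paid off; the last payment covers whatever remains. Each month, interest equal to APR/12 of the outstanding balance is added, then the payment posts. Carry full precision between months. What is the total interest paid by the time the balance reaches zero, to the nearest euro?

€3,871

Monthly rate r = 17.4%/12 = 1.45% = 0.0145.
Payoff takes n = ⌈−ln(1 − rB₀/P)/ln(1+r)⌉ = ⌈47.468⌉ = 48 payments; the last is €136.56.
Total paid = 47·€290.48 + €136.56 = €13,789.12.
Total interest = total paid − principal = €13,789.12 − €9,917.92 = €3,871.20.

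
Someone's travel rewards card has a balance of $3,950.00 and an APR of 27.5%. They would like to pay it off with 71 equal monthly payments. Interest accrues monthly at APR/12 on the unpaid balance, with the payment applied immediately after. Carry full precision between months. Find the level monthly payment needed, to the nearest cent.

$113.17

Monthly rate r = 27.5%/12 = 2.29167% = 0.0229167.
Level-payment amortization: P = B₀·r / (1 − (1+r)^(−n)) = 3950.00·0.0229167 / (1 − 1.02292^(−71)).
Denominator 1 − (1+r)^(−71) = 0.799856305.
P = 90.5208 / 0.799856305 ≈ 113.17.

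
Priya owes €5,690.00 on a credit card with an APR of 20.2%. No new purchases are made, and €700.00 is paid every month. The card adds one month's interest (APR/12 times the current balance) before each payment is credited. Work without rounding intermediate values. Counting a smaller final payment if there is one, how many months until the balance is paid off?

9 months

Monthly rate r = 20.2%/12 = 1.68333% = 0.0168333.
Recurrence: B ← B·(1+r) − €700.00.
Month 1: interest €95.78; balance after payment €5,085.78.
Month 2: interest €85.61; balance after payment €4,471.39.
Closed form: n = −ln(1 − rB₀/P)/ln(1+r) = −ln(0.86317)/ln(1.01683) ≈ 8.815, so the balance reaches zero during payment 9.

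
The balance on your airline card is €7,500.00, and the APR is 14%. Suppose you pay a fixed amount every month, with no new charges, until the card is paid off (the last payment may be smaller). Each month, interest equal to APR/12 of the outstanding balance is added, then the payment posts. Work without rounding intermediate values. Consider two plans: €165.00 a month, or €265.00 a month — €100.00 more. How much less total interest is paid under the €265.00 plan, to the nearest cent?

€1,593.30

Monthly rate r = 14%/12 = 1.16667% = 0.0116667.
At €165.00/mo: n = ⌈−ln(1 − rB₀/P)/ln(1+r)⌉ = 66 payments (last €24.64); total interest = total paid − €7,500.00 = €3,249.64.
At €265.00/mo: 35 payments (last €146.34); total interest €1,656.34.
Interest saved = €3,249.64 − €1,656.34 = €1,593.30.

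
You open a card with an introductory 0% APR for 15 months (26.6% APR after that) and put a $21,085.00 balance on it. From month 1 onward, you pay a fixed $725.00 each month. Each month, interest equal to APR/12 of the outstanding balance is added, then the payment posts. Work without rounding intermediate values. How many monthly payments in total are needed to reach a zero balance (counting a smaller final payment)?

Promo months 1–15 at r₀ = 0%/12 = 0; months 16+ at r₁ = 26.6%/12 = 0.0221667.
After month 15 (no interest yet): B = $21,085.00 − 15·$725.00 = $10,210.00.
Then at r₁ with $725.00/mo: n₂ = −ln(1 − r₁·B/P)/ln(1+r₁) ≈ 17.07 → 18 more payments.

33 months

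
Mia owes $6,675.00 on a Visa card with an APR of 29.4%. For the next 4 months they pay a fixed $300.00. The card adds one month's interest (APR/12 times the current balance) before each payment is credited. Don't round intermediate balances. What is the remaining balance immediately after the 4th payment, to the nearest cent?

Monthly rate r = 29.4%/12 = 2.45% = 0.0245.
Each month: B ← B·(1+r) − $300.00.
Month 1: interest $163.54; balance after payment $6,538.54.
Month 2: interest $160.19; balance after payment $6,398.73.
Month 3: interest $156.77; balance after payment $6,255.50.
Month 4: interest $153.26; balance after payment $6,108.76.

$6,108.76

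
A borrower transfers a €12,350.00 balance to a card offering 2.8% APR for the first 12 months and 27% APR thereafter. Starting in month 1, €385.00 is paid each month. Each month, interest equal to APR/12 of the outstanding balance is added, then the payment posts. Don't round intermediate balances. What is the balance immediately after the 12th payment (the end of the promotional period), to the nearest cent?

€8,020.52

Promo months 1–12 at r₀ = 2.8%/12 = 0.00233333; months 13+ at r₁ = 27%/12 = 0.0225.
After month 12: iterate B ← B·(1+r₀) − €385.00 for 12 months → €8,020.52.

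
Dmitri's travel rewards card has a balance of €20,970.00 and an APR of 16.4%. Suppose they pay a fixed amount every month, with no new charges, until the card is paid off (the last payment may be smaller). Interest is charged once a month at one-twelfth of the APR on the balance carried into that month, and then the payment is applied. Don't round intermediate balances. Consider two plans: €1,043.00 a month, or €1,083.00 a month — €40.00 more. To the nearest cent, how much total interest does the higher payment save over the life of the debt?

€161.91

Monthly rate r = 16.4%/12 = 1.36667% = 0.0136667.
At €1,043.00/mo: n = ⌈−ln(1 − rB₀/P)/ln(1+r)⌉ = 24 payments (last €698.34); total interest = total paid − €20,970.00 = €3,717.34.
At €1,083.00/mo: 23 payments (last €699.43); total interest €3,555.43.
Interest saved = €3,717.34 − €3,555.43 = €161.91.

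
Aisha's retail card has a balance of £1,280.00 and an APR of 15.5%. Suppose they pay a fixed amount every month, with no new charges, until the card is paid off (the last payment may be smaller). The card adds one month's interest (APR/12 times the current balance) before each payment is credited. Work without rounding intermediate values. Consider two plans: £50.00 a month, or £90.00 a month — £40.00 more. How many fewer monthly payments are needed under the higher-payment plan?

Monthly rate r = 15.5%/12 = 1.29167% = 0.0129167.
At £50.00/mo: n = ⌈−ln(1 − rB₀/P)/ln(1+r)⌉ = 32 payments (last £14.17); total interest = total paid − £1,280.00 = £284.17.
At £90.00/mo: 16 payments (last £73.50); total interest £143.50.
Payments saved = 32 − 16 = 16.

16 fewer payments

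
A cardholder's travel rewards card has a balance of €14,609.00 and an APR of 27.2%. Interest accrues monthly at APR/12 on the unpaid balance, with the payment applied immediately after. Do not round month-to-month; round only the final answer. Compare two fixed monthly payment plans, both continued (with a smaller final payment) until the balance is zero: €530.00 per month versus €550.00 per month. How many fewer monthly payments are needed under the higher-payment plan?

2 fewer payments

Monthly rate r = 27.2%/12 = 2.26667% = 0.0226667.
At €530.00/mo: n = ⌈−ln(1 − rB₀/P)/ln(1+r)⌉ = 44 payments (last €390.80); total interest = total paid − €14,609.00 = €8,571.80.
At €550.00/mo: 42 payments (last €62.37); total interest €8,003.37.
Payments saved = 44 − 42 = 2.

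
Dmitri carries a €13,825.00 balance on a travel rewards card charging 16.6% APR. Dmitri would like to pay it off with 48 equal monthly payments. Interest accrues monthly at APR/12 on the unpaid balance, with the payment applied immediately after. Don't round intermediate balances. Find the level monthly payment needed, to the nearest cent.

€396.07

Monthly rate r = 16.6%/12 = 1.38333% = 0.0138333.
Level-payment amortization: P = B₀·r / (1 − (1+r)^(−n)) = 13825.00·0.0138333 / (1 − 1.01383^(−48)).
Denominator 1 − (1+r)^(−48) = 0.482863933.
P = 191.246 / 0.482863933 ≈ 396.07.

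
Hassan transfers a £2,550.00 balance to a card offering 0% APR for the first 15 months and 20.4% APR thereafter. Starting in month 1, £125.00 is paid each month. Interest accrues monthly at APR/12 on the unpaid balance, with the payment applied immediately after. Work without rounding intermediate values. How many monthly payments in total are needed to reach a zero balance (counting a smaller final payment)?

21 payments

Promo months 1–15 at r₀ = 0%/12 = 0; months 16+ at r₁ = 20.4%/12 = 0.017.
After month 15 (no interest yet): B = £2,550.00 − 15·£125.00 = £675.00.
Then at r₁ with £125.00/mo: n₂ = −ln(1 − r₁·B/P)/ln(1+r₁) ≈ 5.71 → 6 more payments.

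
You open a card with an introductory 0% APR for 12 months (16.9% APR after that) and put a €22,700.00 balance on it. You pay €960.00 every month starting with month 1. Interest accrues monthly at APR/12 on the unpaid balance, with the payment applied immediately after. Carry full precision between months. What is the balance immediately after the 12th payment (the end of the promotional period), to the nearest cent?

€11,180.00

Promo months 1–12 at r₀ = 0%/12 = 0; months 13+ at r₁ = 16.9%/12 = 0.0140833.
After month 12 (no interest yet): B = €22,700.00 − 12·€960.00 = €11,180.00.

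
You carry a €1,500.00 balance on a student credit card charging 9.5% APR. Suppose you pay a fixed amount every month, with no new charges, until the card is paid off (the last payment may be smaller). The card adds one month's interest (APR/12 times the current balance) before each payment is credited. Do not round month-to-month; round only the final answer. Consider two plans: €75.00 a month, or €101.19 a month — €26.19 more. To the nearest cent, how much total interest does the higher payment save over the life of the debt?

€37.55

Monthly rate r = 9.5%/12 = 0.791667% = 0.00791667.
At €75.00/mo: n = ⌈−ln(1 − rB₀/P)/ln(1+r)⌉ = 22 payments (last €64.48); total interest = total paid − €1,500.00 = €139.48.
At €101.19/mo: 16 payments (last €84.08); total interest €101.93.
Interest saved = €139.48 − €101.93 = €37.55.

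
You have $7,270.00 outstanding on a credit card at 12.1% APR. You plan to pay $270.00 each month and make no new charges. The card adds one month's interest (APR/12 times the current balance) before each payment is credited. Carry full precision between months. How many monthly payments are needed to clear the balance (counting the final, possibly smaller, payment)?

32 payments

Monthly rate r = 12.1%/12 = 1.00833% = 0.0100833.
Recurrence: B ← B·(1+r) − $270.00.
Month 1: interest $73.31; balance after payment $7,073.31.
Month 2: interest $71.32; balance after payment $6,874.63.
Closed form: n = −ln(1 − rB₀/P)/ln(1+r) = −ln(0.7285)/ln(1.01008) ≈ 31.574, so the balance reaches zero during payment 32.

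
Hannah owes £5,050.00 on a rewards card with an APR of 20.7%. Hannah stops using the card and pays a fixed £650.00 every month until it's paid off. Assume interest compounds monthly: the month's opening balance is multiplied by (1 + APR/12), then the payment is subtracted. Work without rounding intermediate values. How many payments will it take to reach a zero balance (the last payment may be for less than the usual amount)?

Monthly rate r = 20.7%/12 = 1.725% = 0.01725.
Recurrence: B ← B·(1+r) − £650.00.
Month 1: interest £87.11; balance after payment £4,487.11.
Month 2: interest £77.40; balance after payment £3,914.52.
Closed form: n = −ln(1 − rB₀/P)/ln(1+r) = −ln(0.86598)/ln(1.01725) ≈ 8.413, so the balance reaches zero during payment 9.

9 months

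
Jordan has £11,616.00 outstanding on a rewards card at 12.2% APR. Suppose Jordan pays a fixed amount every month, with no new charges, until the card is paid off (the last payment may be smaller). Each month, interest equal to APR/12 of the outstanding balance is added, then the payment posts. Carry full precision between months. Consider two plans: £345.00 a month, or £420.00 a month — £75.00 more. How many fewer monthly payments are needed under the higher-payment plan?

Monthly rate r = 12.2%/12 = 1.01667% = 0.0101667.
At £345.00/mo: n = ⌈−ln(1 − rB₀/P)/ln(1+r)⌉ = 42 payments (last £146.70); total interest = total paid − £11,616.00 = £2,675.70.
At £420.00/mo: 33 payments (last £268.51); total interest £2,092.51.
Payments saved = 42 − 33 = 9.

9 fewer payments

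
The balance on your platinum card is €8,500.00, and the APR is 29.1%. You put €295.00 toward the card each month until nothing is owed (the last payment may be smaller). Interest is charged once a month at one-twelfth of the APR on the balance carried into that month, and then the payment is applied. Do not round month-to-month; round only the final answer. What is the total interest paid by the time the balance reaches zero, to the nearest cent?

€6,271.32

Monthly rate r = 29.1%/12 = 2.425% = 0.02425.
Payoff takes n = ⌈−ln(1 − rB₀/P)/ln(1+r)⌉ = ⌈50.071⌉ = 51 payments; the last is €21.32.
Total paid = 50·€295.00 + €21.32 = €14,771.32.
Total interest = total paid − principal = €14,771.32 − €8,500.00 = €6,271.32.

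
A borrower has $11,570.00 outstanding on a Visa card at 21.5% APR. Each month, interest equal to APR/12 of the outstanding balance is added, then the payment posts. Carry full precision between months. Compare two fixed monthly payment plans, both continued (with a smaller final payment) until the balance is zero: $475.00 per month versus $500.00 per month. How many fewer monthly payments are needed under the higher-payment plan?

Monthly rate r = 21.5%/12 = 1.79167% = 0.0179167.
At $475.00/mo: n = ⌈−ln(1 − rB₀/P)/ln(1+r)⌉ = 33 payments (last $139.28); total interest = total paid − $11,570.00 = $3,769.28.
At $500.00/mo: 31 payments (last $76.71); total interest $3,506.71.
Payments saved = 33 − 31 = 2.

2 fewer payments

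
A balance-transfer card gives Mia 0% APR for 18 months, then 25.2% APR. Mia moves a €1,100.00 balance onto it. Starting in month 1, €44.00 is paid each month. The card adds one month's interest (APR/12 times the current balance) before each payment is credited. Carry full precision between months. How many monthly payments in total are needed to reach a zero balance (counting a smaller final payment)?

26 payments

Promo months 1–18 at r₀ = 0%/12 = 0; months 19+ at r₁ = 25.2%/12 = 0.021.
After month 18 (no interest yet): B = €1,100.00 − 18·€44.00 = €308.00.
Then at r₁ with €44.00/mo: n₂ = −ln(1 − r₁·B/P)/ln(1+r₁) ≈ 7.65 → 8 more payments.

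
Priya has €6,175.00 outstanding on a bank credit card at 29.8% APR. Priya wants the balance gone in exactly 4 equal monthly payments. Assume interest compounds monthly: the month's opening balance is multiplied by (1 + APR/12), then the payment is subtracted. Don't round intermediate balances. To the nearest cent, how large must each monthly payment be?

Monthly rate r = 29.8%/12 = 2.48333% = 0.0248333.
Level-payment amortization: P = B₀·r / (1 − (1+r)^(−n)) = 6175.00·0.0248333 / (1 − 1.02483^(−4)).
Denominator 1 − (1+r)^(−4) = 0.0934598794.
P = 153.346 / 0.0934598794 ≈ 1640.77.

€1,640.77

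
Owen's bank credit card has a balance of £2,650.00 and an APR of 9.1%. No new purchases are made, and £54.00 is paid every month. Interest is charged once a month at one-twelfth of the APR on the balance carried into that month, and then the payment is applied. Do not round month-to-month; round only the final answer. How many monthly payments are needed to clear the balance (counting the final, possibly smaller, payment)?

62 payments

Monthly rate r = 9.1%/12 = 0.758333% = 0.00758333.
Recurrence: B ← B·(1+r) − £54.00.
Month 1: interest £20.10; balance after payment £2,616.10.
Month 2: interest £19.84; balance after payment £2,581.93.
Closed form: n = −ln(1 − rB₀/P)/ln(1+r) = −ln(0.62785)/ln(1.00758) ≈ 61.610, so the balance reaches zero during payment 62.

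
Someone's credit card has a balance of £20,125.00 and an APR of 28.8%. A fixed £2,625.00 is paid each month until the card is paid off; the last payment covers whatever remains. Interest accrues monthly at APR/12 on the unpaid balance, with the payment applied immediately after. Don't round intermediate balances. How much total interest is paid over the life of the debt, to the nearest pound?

£2,389

Monthly rate r = 28.8%/12 = 2.4% = 0.024.
Payoff takes n = ⌈−ln(1 − rB₀/P)/ln(1+r)⌉ = ⌈8.574⌉ = 9 payments; the last is £1,513.85.
Total paid = 8·£2,625.00 + £1,513.85 = £22,513.85.
Total interest = total paid − principal = £22,513.85 − £20,125.00 = £2,388.85.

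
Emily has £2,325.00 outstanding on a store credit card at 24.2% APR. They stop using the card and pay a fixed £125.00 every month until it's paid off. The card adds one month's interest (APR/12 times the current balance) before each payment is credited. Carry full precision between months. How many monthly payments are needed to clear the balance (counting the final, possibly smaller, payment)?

Monthly rate r = 24.2%/12 = 2.01667% = 0.0201667.
Recurrence: B ← B·(1+r) − £125.00.
Month 1: interest £46.89; balance after payment £2,246.89.
Month 2: interest £45.31; balance after payment £2,167.20.
Closed form: n = −ln(1 − rB₀/P)/ln(1+r) = −ln(0.6249)/ln(1.02017) ≈ 23.548, so the balance reaches zero during payment 24.

24 payments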